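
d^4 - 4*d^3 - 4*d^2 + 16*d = d*(d - 4)*(d - 2)*(d + 2)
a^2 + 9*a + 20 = (a + 4)*(a + 5)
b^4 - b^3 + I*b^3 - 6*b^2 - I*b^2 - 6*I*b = b*(b - 3)*(b + 2)*(b + I)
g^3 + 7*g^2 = g^2*(g + 7)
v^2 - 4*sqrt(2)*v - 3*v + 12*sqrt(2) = (v - 3)*(v - 4*sqrt(2))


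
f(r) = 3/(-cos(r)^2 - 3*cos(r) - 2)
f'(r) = 3*(-2*sin(r)*cos(r) - 3*sin(r))/(-cos(r)^2 - 3*cos(r) - 2)^2 = -3*(2*cos(r) + 3)*sin(r)/(cos(r)^2 + 3*cos(r) + 2)^2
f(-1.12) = -0.86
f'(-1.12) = 0.85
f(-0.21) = -0.51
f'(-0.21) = 0.09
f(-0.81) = -0.66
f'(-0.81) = 0.46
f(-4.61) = -1.76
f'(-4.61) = -2.87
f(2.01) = -3.31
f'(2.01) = -7.12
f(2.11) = -4.15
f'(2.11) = -9.71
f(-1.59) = -1.54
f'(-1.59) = 2.35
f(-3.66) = -20.18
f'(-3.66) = -84.94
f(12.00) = -0.57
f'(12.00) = 0.27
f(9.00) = -31.00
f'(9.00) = -155.50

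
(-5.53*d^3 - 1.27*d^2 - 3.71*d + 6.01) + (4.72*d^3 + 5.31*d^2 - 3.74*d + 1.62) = -0.81*d^3 + 4.04*d^2 - 7.45*d + 7.63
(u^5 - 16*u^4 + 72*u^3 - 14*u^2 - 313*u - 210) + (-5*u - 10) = u^5 - 16*u^4 + 72*u^3 - 14*u^2 - 318*u - 220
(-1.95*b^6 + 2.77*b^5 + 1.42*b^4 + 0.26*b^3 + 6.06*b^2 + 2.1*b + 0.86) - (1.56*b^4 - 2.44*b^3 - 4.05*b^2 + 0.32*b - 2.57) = -1.95*b^6 + 2.77*b^5 - 0.14*b^4 + 2.7*b^3 + 10.11*b^2 + 1.78*b + 3.43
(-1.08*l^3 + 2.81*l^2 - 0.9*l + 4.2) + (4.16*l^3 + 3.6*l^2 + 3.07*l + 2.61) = 3.08*l^3 + 6.41*l^2 + 2.17*l + 6.81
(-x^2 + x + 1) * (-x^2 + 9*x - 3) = x^4 - 10*x^3 + 11*x^2 + 6*x - 3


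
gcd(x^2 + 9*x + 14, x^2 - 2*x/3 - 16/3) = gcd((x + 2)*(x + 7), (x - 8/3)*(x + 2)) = x + 2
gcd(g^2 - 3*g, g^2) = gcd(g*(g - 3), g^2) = g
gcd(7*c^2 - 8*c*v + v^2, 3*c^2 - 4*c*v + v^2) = -c + v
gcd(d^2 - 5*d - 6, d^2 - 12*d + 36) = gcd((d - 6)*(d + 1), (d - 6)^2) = d - 6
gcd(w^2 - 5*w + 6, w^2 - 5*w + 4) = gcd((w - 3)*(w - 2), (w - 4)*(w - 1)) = 1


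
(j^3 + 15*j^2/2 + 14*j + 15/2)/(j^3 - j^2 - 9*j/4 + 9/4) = 2*(j^2 + 6*j + 5)/(2*j^2 - 5*j + 3)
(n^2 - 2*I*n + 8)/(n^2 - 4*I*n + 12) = (n - 4*I)/(n - 6*I)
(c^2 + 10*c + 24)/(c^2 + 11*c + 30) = (c + 4)/(c + 5)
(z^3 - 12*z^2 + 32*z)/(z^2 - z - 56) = z*(z - 4)/(z + 7)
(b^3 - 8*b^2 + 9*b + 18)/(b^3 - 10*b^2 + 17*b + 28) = (b^2 - 9*b + 18)/(b^2 - 11*b + 28)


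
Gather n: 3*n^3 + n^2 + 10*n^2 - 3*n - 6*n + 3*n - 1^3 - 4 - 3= 3*n^3 + 11*n^2 - 6*n - 8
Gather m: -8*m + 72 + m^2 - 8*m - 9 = m^2 - 16*m + 63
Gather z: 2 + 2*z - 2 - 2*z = 0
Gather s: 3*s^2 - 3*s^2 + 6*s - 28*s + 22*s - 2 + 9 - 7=0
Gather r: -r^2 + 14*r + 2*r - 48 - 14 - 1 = -r^2 + 16*r - 63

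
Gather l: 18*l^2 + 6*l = 18*l^2 + 6*l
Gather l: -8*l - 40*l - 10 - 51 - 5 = -48*l - 66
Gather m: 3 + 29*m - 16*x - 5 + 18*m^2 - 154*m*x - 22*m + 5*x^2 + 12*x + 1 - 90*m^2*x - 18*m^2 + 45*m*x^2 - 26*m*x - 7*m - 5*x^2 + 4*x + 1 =-90*m^2*x + m*(45*x^2 - 180*x)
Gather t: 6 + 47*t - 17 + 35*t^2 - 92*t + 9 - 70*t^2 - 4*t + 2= -35*t^2 - 49*t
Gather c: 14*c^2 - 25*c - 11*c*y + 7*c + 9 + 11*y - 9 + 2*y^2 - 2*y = 14*c^2 + c*(-11*y - 18) + 2*y^2 + 9*y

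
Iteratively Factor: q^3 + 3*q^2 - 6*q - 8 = (q - 2)*(q^2 + 5*q + 4) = (q - 2)*(q + 4)*(q + 1)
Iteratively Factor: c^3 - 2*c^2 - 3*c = (c - 3)*(c^2 + c) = c*(c - 3)*(c + 1)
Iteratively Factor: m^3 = (m)*(m^2) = m^2*(m)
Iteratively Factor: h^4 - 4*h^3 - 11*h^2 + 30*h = (h - 5)*(h^3 + h^2 - 6*h) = h*(h - 5)*(h^2 + h - 6) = h*(h - 5)*(h + 3)*(h - 2)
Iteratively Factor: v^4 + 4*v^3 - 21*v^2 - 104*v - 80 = (v + 4)*(v^3 - 21*v - 20) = (v - 5)*(v + 4)*(v^2 + 5*v + 4) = (v - 5)*(v + 4)^2*(v + 1)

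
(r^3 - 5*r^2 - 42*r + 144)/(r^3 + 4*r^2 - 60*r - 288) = (r - 3)/(r + 6)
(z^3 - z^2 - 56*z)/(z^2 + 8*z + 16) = z*(z^2 - z - 56)/(z^2 + 8*z + 16)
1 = 1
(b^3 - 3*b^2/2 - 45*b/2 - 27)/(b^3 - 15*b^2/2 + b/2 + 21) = (b^2 - 3*b - 18)/(b^2 - 9*b + 14)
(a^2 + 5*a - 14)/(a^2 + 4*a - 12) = (a + 7)/(a + 6)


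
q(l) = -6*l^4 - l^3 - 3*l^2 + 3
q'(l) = -24*l^3 - 3*l^2 - 6*l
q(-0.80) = -0.87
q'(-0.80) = 15.17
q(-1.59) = -38.91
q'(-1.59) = 98.43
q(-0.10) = 2.97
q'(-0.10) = 0.59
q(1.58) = -45.83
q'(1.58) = -111.63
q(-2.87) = -405.15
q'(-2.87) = 559.87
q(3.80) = -1346.27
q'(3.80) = -1383.05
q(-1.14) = -9.55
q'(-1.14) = 38.50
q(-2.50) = -234.50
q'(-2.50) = 371.25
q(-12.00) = -123117.00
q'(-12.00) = 41112.00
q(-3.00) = -483.00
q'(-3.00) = 639.00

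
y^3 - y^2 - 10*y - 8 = (y - 4)*(y + 1)*(y + 2)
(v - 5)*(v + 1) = v^2 - 4*v - 5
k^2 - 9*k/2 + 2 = (k - 4)*(k - 1/2)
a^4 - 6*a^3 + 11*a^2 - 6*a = a*(a - 3)*(a - 2)*(a - 1)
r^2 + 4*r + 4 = (r + 2)^2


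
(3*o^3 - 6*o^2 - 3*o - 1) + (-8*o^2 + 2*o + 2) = 3*o^3 - 14*o^2 - o + 1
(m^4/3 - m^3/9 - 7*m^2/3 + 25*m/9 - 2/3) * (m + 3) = m^5/3 + 8*m^4/9 - 8*m^3/3 - 38*m^2/9 + 23*m/3 - 2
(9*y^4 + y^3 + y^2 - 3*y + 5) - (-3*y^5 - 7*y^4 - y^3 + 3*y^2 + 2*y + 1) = 3*y^5 + 16*y^4 + 2*y^3 - 2*y^2 - 5*y + 4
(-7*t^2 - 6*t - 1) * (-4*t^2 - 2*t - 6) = 28*t^4 + 38*t^3 + 58*t^2 + 38*t + 6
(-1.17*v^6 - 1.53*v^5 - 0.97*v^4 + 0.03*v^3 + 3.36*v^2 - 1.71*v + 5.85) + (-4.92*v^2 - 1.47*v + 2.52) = -1.17*v^6 - 1.53*v^5 - 0.97*v^4 + 0.03*v^3 - 1.56*v^2 - 3.18*v + 8.37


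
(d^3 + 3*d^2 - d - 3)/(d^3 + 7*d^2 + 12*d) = (d^2 - 1)/(d*(d + 4))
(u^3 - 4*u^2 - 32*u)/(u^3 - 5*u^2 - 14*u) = (-u^2 + 4*u + 32)/(-u^2 + 5*u + 14)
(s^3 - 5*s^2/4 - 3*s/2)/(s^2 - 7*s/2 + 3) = s*(4*s + 3)/(2*(2*s - 3))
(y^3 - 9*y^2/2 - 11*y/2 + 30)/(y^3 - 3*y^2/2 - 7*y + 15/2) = (y - 4)/(y - 1)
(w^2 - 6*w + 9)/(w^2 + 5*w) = (w^2 - 6*w + 9)/(w*(w + 5))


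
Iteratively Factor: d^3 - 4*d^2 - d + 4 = (d - 1)*(d^2 - 3*d - 4) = (d - 4)*(d - 1)*(d + 1)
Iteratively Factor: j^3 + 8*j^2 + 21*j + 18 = (j + 2)*(j^2 + 6*j + 9) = (j + 2)*(j + 3)*(j + 3)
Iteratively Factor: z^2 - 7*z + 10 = (z - 5)*(z - 2)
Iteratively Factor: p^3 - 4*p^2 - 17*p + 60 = (p + 4)*(p^2 - 8*p + 15) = (p - 5)*(p + 4)*(p - 3)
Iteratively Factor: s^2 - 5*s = (s)*(s - 5)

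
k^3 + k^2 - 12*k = k*(k - 3)*(k + 4)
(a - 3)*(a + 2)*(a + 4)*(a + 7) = a^4 + 10*a^3 + 11*a^2 - 94*a - 168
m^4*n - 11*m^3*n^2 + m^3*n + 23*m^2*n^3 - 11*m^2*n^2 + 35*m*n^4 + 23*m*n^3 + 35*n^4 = (m - 7*n)*(m - 5*n)*(m + n)*(m*n + n)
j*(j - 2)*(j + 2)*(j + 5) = j^4 + 5*j^3 - 4*j^2 - 20*j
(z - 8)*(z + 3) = z^2 - 5*z - 24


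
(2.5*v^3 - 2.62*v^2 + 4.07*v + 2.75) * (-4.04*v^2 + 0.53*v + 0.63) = -10.1*v^5 + 11.9098*v^4 - 16.2564*v^3 - 10.6035*v^2 + 4.0216*v + 1.7325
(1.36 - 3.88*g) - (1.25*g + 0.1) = 1.26 - 5.13*g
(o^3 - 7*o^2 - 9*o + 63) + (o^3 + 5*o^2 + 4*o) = 2*o^3 - 2*o^2 - 5*o + 63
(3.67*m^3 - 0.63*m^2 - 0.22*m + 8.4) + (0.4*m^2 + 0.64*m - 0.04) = 3.67*m^3 - 0.23*m^2 + 0.42*m + 8.36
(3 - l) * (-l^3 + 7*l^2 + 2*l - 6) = l^4 - 10*l^3 + 19*l^2 + 12*l - 18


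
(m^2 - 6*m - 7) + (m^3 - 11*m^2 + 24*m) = m^3 - 10*m^2 + 18*m - 7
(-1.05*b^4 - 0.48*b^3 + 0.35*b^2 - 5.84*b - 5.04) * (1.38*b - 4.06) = -1.449*b^5 + 3.6006*b^4 + 2.4318*b^3 - 9.4802*b^2 + 16.7552*b + 20.4624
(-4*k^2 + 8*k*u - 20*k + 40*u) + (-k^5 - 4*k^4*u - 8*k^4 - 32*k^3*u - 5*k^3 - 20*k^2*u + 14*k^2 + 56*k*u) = -k^5 - 4*k^4*u - 8*k^4 - 32*k^3*u - 5*k^3 - 20*k^2*u + 10*k^2 + 64*k*u - 20*k + 40*u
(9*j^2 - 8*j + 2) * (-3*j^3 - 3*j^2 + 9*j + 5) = -27*j^5 - 3*j^4 + 99*j^3 - 33*j^2 - 22*j + 10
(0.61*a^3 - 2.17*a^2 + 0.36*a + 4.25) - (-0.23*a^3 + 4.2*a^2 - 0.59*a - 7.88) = 0.84*a^3 - 6.37*a^2 + 0.95*a + 12.13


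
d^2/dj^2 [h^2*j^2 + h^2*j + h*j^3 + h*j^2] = 2*h*(h + 3*j + 1)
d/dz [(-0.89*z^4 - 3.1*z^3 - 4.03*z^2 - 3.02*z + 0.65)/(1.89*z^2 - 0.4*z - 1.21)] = (-3.3642*z^5 - 4.791*z^4 + 6.7876*z^3 + 18.5728*z^2 + 7.2956*z + 3.9142)/(3.5721*z^4 - 1.512*z^3 - 4.4138*z^2 + 0.968*z + 1.4641)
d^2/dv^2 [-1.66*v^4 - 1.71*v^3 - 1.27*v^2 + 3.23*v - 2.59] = -19.92*v^2 - 10.26*v - 2.54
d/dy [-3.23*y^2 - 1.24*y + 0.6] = -6.46*y - 1.24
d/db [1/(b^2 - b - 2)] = (1 - 2*b)/(-b^2 + b + 2)^2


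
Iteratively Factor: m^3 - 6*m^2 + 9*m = (m - 3)*(m^2 - 3*m) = m*(m - 3)*(m - 3)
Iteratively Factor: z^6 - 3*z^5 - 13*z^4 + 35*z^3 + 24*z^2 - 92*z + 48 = (z + 2)*(z^5 - 5*z^4 - 3*z^3 + 41*z^2 - 58*z + 24) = (z - 1)*(z + 2)*(z^4 - 4*z^3 - 7*z^2 + 34*z - 24) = (z - 2)*(z - 1)*(z + 2)*(z^3 - 2*z^2 - 11*z + 12) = (z - 2)*(z - 1)*(z + 2)*(z + 3)*(z^2 - 5*z + 4) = (z - 4)*(z - 2)*(z - 1)*(z + 2)*(z + 3)*(z - 1)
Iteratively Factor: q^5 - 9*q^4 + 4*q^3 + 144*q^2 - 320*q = (q - 5)*(q^4 - 4*q^3 - 16*q^2 + 64*q) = q*(q - 5)*(q^3 - 4*q^2 - 16*q + 64) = q*(q - 5)*(q + 4)*(q^2 - 8*q + 16) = q*(q - 5)*(q - 4)*(q + 4)*(q - 4)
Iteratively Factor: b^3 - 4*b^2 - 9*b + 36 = (b + 3)*(b^2 - 7*b + 12) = (b - 3)*(b + 3)*(b - 4)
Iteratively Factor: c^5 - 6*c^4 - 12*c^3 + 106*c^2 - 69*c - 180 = (c - 3)*(c^4 - 3*c^3 - 21*c^2 + 43*c + 60) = (c - 3)*(c + 4)*(c^3 - 7*c^2 + 7*c + 15) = (c - 3)*(c + 1)*(c + 4)*(c^2 - 8*c + 15) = (c - 3)^2*(c + 1)*(c + 4)*(c - 5)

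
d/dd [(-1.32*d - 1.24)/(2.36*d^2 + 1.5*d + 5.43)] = (3.1152*d^2 + 5.8528*d - 5.3076)/(5.5696*d^4 + 7.08*d^3 + 27.8796*d^2 + 16.29*d + 29.4849)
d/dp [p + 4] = 1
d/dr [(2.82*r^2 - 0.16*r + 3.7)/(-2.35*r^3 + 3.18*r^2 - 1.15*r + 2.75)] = (6.627*r^4 - 0.751999999999999*r^3 + 23.3508*r^2 - 8.02200000000001*r + 3.815)/(5.5225*r^6 - 14.946*r^5 + 15.5174*r^4 - 20.239*r^3 + 18.8125*r^2 - 6.325*r + 7.5625)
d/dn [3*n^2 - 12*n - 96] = 6*n - 12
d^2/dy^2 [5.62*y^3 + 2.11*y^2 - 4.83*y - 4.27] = 33.72*y + 4.22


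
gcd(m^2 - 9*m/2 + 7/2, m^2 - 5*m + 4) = m - 1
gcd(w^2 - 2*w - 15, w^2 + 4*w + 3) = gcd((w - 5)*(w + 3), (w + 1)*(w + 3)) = w + 3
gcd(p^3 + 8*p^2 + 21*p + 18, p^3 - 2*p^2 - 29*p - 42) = p^2 + 5*p + 6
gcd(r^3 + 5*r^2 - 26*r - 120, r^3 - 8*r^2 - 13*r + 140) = r^2 - r - 20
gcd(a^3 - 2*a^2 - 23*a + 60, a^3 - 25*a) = a + 5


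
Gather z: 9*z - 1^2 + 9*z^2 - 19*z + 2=9*z^2 - 10*z + 1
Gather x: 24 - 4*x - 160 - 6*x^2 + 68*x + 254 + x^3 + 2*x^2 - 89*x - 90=x^3 - 4*x^2 - 25*x + 28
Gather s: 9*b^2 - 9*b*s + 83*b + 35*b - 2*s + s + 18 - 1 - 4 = 9*b^2 + 118*b + s*(-9*b - 1) + 13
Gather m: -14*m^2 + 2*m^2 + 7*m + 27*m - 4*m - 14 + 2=-12*m^2 + 30*m - 12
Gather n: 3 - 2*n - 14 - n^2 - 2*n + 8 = -n^2 - 4*n - 3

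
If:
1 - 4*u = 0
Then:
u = 1/4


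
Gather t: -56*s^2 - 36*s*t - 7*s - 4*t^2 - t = -56*s^2 - 7*s - 4*t^2 + t*(-36*s - 1)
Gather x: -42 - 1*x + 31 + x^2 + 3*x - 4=x^2 + 2*x - 15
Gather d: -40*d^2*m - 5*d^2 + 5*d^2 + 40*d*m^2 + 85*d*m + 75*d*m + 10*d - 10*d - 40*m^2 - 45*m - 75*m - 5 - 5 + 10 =-40*d^2*m + d*(40*m^2 + 160*m) - 40*m^2 - 120*m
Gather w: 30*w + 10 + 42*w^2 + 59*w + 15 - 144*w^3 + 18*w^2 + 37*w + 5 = -144*w^3 + 60*w^2 + 126*w + 30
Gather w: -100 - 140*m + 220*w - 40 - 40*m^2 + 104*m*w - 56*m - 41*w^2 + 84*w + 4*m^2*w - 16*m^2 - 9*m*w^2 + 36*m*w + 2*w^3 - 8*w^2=-56*m^2 - 196*m + 2*w^3 + w^2*(-9*m - 49) + w*(4*m^2 + 140*m + 304) - 140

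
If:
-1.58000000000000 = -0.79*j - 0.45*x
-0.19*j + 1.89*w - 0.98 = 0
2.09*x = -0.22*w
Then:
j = 2.04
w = 0.72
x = -0.08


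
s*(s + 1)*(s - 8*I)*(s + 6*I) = s^4 + s^3 - 2*I*s^3 + 48*s^2 - 2*I*s^2 + 48*s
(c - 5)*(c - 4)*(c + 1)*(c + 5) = c^4 - 3*c^3 - 29*c^2 + 75*c + 100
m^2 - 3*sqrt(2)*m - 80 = (m - 8*sqrt(2))*(m + 5*sqrt(2))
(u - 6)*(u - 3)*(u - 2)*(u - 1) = u^4 - 12*u^3 + 47*u^2 - 72*u + 36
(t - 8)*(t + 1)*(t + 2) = t^3 - 5*t^2 - 22*t - 16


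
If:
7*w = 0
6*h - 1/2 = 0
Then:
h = 1/12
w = 0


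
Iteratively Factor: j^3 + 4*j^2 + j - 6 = (j + 2)*(j^2 + 2*j - 3) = (j + 2)*(j + 3)*(j - 1)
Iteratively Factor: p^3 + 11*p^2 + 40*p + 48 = (p + 4)*(p^2 + 7*p + 12) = (p + 3)*(p + 4)*(p + 4)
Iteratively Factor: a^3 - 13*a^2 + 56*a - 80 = (a - 5)*(a^2 - 8*a + 16) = (a - 5)*(a - 4)*(a - 4)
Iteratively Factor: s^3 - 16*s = (s - 4)*(s^2 + 4*s) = (s - 4)*(s + 4)*(s)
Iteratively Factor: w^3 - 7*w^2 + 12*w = (w - 4)*(w^2 - 3*w) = (w - 4)*(w - 3)*(w)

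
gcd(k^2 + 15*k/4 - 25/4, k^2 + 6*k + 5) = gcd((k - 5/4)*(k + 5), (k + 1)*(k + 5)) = k + 5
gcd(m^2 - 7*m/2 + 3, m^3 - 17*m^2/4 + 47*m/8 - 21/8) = m - 3/2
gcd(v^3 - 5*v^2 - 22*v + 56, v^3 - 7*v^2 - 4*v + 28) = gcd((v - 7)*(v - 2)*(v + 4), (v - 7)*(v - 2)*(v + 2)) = v^2 - 9*v + 14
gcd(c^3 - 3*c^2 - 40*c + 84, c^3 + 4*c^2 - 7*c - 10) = c - 2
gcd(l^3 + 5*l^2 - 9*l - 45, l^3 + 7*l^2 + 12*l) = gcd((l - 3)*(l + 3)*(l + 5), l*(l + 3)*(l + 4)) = l + 3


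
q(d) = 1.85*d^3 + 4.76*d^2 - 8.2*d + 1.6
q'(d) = 5.55*d^2 + 9.52*d - 8.2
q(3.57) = 117.17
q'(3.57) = 96.52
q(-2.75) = 21.67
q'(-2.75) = 7.59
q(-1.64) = 19.69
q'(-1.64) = -8.89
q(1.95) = 17.43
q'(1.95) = 31.47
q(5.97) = 515.93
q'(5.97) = 246.44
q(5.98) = 518.40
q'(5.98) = 247.20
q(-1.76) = 20.69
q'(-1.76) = -7.76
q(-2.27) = 23.10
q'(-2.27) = -1.21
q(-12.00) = -2411.36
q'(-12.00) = 676.76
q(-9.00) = -887.69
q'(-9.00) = 355.67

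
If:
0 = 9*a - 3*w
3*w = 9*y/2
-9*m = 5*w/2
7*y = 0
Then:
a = 0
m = 0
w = 0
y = 0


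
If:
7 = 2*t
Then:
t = 7/2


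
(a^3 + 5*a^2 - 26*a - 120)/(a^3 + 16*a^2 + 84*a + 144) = (a - 5)/(a + 6)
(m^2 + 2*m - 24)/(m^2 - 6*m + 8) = (m + 6)/(m - 2)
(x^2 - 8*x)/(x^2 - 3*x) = (x - 8)/(x - 3)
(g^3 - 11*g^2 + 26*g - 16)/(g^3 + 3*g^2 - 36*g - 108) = (g^3 - 11*g^2 + 26*g - 16)/(g^3 + 3*g^2 - 36*g - 108)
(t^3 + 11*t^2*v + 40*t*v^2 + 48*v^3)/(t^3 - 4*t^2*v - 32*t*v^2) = (t^2 + 7*t*v + 12*v^2)/(t*(t - 8*v))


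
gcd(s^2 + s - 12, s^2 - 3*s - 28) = s + 4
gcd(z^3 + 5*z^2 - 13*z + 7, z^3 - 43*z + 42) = z^2 + 6*z - 7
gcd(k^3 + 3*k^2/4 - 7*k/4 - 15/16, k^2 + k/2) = k + 1/2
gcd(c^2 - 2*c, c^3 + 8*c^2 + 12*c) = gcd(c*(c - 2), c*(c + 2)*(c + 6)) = c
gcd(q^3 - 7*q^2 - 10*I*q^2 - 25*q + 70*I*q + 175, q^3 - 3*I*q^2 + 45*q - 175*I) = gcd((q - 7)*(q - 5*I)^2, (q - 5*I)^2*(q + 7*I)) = q^2 - 10*I*q - 25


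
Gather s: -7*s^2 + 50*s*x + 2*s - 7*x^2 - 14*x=-7*s^2 + s*(50*x + 2) - 7*x^2 - 14*x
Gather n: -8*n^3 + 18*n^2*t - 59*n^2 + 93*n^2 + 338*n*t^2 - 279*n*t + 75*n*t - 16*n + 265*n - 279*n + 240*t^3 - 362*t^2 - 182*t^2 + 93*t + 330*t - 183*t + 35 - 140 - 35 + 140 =-8*n^3 + n^2*(18*t + 34) + n*(338*t^2 - 204*t - 30) + 240*t^3 - 544*t^2 + 240*t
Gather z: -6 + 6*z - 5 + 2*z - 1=8*z - 12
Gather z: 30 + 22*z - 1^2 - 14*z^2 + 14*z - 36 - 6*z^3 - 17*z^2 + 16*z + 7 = -6*z^3 - 31*z^2 + 52*z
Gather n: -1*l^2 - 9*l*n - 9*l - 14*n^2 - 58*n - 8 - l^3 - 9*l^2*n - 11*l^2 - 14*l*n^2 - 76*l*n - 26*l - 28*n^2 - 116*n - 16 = -l^3 - 12*l^2 - 35*l + n^2*(-14*l - 42) + n*(-9*l^2 - 85*l - 174) - 24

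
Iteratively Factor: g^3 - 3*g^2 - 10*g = (g + 2)*(g^2 - 5*g) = g*(g + 2)*(g - 5)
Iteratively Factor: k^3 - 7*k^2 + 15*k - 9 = (k - 1)*(k^2 - 6*k + 9) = (k - 3)*(k - 1)*(k - 3)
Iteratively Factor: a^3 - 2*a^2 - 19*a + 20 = (a - 1)*(a^2 - a - 20) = (a - 1)*(a + 4)*(a - 5)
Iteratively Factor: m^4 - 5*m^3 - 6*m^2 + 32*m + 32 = (m - 4)*(m^3 - m^2 - 10*m - 8) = (m - 4)*(m + 1)*(m^2 - 2*m - 8) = (m - 4)^2*(m + 1)*(m + 2)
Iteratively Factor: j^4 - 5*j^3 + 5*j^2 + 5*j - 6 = (j + 1)*(j^3 - 6*j^2 + 11*j - 6) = (j - 1)*(j + 1)*(j^2 - 5*j + 6) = (j - 2)*(j - 1)*(j + 1)*(j - 3)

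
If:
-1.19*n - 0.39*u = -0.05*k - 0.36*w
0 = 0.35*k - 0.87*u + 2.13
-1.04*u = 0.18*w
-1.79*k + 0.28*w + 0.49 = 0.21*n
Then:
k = -1.06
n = -4.24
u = 2.02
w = -11.69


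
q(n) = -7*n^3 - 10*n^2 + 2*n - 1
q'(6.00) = -874.00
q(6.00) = -1861.00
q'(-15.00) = -4423.00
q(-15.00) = 21344.00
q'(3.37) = -303.89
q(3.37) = -375.74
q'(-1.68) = -23.67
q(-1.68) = 0.61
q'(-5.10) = -442.21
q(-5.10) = 657.26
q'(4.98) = -618.41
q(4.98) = -1103.59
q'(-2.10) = -48.61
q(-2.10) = 15.53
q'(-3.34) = -165.47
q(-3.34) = 141.58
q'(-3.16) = -144.50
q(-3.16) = 113.71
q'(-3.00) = -127.00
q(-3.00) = 92.00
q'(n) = -21*n^2 - 20*n + 2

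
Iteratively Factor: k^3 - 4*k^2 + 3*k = (k - 3)*(k^2 - k) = (k - 3)*(k - 1)*(k)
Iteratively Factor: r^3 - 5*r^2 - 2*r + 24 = (r - 3)*(r^2 - 2*r - 8) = (r - 3)*(r + 2)*(r - 4)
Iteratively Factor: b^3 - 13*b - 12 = (b + 1)*(b^2 - b - 12) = (b + 1)*(b + 3)*(b - 4)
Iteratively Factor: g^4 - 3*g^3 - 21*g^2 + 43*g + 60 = (g + 4)*(g^3 - 7*g^2 + 7*g + 15) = (g - 3)*(g + 4)*(g^2 - 4*g - 5) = (g - 5)*(g - 3)*(g + 4)*(g + 1)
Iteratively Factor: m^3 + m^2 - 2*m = (m - 1)*(m^2 + 2*m) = m*(m - 1)*(m + 2)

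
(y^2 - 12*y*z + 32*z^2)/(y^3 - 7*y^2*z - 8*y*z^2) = (y - 4*z)/(y*(y + z))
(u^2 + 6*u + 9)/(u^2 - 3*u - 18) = (u + 3)/(u - 6)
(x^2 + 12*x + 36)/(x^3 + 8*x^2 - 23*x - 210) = (x + 6)/(x^2 + 2*x - 35)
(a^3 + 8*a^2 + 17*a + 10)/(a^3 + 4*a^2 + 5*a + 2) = (a + 5)/(a + 1)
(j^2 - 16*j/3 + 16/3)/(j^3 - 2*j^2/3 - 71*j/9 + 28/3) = 3*(j - 4)/(3*j^2 + 2*j - 21)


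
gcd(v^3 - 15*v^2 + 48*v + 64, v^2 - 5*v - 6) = v + 1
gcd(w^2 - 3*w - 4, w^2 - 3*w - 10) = 1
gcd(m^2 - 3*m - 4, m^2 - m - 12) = m - 4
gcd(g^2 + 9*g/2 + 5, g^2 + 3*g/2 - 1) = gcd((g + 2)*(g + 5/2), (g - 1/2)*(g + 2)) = g + 2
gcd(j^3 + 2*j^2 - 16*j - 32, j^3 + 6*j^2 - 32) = j + 4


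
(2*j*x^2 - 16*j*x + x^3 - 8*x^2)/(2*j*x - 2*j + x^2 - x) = x*(x - 8)/(x - 1)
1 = 1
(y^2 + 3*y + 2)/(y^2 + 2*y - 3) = (y^2 + 3*y + 2)/(y^2 + 2*y - 3)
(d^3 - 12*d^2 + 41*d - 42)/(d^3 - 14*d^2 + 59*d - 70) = (d - 3)/(d - 5)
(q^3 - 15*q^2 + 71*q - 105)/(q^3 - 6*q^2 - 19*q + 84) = (q - 5)/(q + 4)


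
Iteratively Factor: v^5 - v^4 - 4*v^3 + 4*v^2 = (v - 2)*(v^4 + v^3 - 2*v^2) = v*(v - 2)*(v^3 + v^2 - 2*v) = v*(v - 2)*(v + 2)*(v^2 - v) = v^2*(v - 2)*(v + 2)*(v - 1)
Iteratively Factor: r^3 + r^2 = (r)*(r^2 + r) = r^2*(r + 1)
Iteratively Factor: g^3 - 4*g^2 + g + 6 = (g + 1)*(g^2 - 5*g + 6) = (g - 2)*(g + 1)*(g - 3)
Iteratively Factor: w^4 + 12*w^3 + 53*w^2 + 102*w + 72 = (w + 4)*(w^3 + 8*w^2 + 21*w + 18) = (w + 3)*(w + 4)*(w^2 + 5*w + 6) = (w + 3)^2*(w + 4)*(w + 2)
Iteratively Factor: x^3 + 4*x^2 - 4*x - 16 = (x + 4)*(x^2 - 4) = (x + 2)*(x + 4)*(x - 2)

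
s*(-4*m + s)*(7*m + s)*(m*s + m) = -28*m^3*s^2 - 28*m^3*s + 3*m^2*s^3 + 3*m^2*s^2 + m*s^4 + m*s^3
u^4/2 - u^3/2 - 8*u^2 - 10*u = u*(u/2 + 1)*(u - 5)*(u + 2)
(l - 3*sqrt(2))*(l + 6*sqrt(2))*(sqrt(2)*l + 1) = sqrt(2)*l^3 + 7*l^2 - 33*sqrt(2)*l - 36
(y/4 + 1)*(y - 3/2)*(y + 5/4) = y^3/4 + 15*y^2/16 - 23*y/32 - 15/8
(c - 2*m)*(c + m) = c^2 - c*m - 2*m^2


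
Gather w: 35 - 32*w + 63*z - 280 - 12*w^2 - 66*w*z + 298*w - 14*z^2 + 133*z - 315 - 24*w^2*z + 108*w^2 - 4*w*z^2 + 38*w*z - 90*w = w^2*(96 - 24*z) + w*(-4*z^2 - 28*z + 176) - 14*z^2 + 196*z - 560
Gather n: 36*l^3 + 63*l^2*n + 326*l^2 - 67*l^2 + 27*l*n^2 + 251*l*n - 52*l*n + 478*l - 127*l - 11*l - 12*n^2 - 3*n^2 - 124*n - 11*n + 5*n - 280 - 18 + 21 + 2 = 36*l^3 + 259*l^2 + 340*l + n^2*(27*l - 15) + n*(63*l^2 + 199*l - 130) - 275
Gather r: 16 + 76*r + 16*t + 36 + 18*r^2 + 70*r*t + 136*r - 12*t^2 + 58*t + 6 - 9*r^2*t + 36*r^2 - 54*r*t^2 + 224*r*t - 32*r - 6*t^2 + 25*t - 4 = r^2*(54 - 9*t) + r*(-54*t^2 + 294*t + 180) - 18*t^2 + 99*t + 54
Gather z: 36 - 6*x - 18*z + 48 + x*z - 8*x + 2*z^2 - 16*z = -14*x + 2*z^2 + z*(x - 34) + 84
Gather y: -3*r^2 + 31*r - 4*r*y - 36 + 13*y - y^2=-3*r^2 + 31*r - y^2 + y*(13 - 4*r) - 36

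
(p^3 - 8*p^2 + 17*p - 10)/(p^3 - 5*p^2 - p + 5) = (p - 2)/(p + 1)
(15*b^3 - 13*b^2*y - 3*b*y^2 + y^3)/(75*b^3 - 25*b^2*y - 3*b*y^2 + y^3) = (-3*b^2 + 2*b*y + y^2)/(-15*b^2 + 2*b*y + y^2)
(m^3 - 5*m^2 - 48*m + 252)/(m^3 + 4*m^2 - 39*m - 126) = (m - 6)/(m + 3)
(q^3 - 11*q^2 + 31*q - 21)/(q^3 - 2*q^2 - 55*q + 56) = (q^2 - 10*q + 21)/(q^2 - q - 56)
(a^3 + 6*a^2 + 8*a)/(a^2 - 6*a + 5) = a*(a^2 + 6*a + 8)/(a^2 - 6*a + 5)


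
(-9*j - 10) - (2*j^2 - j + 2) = -2*j^2 - 8*j - 12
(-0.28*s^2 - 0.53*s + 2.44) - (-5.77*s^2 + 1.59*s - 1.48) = 5.49*s^2 - 2.12*s + 3.92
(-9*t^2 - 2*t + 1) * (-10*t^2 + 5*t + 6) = 90*t^4 - 25*t^3 - 74*t^2 - 7*t + 6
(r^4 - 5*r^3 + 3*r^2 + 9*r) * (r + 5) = r^5 - 22*r^3 + 24*r^2 + 45*r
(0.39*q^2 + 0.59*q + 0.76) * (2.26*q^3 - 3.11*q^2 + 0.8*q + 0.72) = 0.8814*q^5 + 0.1205*q^4 + 0.1947*q^3 - 1.6108*q^2 + 1.0328*q + 0.5472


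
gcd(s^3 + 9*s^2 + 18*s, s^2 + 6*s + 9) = s + 3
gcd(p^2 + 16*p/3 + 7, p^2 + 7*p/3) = p + 7/3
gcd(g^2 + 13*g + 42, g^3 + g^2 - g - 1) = 1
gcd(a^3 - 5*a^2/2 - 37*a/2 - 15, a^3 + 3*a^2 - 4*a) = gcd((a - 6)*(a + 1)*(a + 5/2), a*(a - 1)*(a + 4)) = 1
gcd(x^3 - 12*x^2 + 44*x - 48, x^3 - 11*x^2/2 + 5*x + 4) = x^2 - 6*x + 8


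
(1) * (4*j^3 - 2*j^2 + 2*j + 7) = 4*j^3 - 2*j^2 + 2*j + 7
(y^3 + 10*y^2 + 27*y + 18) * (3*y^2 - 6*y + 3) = 3*y^5 + 24*y^4 + 24*y^3 - 78*y^2 - 27*y + 54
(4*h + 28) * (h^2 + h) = 4*h^3 + 32*h^2 + 28*h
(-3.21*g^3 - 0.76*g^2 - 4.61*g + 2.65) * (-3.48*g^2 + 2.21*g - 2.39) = 11.1708*g^5 - 4.4493*g^4 + 22.0351*g^3 - 17.5937*g^2 + 16.8744*g - 6.3335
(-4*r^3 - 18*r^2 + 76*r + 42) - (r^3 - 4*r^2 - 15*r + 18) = -5*r^3 - 14*r^2 + 91*r + 24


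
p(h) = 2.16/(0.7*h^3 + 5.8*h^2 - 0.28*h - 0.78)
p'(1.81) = -0.12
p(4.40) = 0.01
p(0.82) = 0.66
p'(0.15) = -6.86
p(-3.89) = 0.05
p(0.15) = -3.13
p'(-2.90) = 0.03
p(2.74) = 0.04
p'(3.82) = -0.01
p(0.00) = -2.77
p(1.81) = 0.10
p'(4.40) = -0.01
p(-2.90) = 0.07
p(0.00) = -2.77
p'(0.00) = 0.99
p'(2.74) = -0.03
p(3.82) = 0.02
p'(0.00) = 0.99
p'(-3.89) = 0.01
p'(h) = 2.16*(-2.1*h^2 - 11.6*h + 0.28)/(0.7*h^3 + 5.8*h^2 - 0.28*h - 0.78)^2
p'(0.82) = -2.14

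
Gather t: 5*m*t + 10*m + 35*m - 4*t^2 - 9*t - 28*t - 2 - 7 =45*m - 4*t^2 + t*(5*m - 37) - 9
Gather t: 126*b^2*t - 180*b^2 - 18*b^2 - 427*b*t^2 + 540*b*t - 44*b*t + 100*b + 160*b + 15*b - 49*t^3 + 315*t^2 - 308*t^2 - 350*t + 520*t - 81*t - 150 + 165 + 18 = -198*b^2 + 275*b - 49*t^3 + t^2*(7 - 427*b) + t*(126*b^2 + 496*b + 89) + 33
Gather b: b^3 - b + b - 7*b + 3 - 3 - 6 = b^3 - 7*b - 6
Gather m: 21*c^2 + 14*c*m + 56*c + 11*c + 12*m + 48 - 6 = 21*c^2 + 67*c + m*(14*c + 12) + 42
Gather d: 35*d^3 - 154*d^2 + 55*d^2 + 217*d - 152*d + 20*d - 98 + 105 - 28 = 35*d^3 - 99*d^2 + 85*d - 21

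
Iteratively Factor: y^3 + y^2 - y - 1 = (y + 1)*(y^2 - 1) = (y + 1)^2*(y - 1)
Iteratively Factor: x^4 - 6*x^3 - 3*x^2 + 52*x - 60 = (x - 2)*(x^3 - 4*x^2 - 11*x + 30) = (x - 5)*(x - 2)*(x^2 + x - 6) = (x - 5)*(x - 2)^2*(x + 3)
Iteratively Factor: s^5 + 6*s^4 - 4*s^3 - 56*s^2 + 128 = (s + 2)*(s^4 + 4*s^3 - 12*s^2 - 32*s + 64) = (s - 2)*(s + 2)*(s^3 + 6*s^2 - 32) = (s - 2)^2*(s + 2)*(s^2 + 8*s + 16) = (s - 2)^2*(s + 2)*(s + 4)*(s + 4)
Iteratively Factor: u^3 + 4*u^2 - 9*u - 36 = (u - 3)*(u^2 + 7*u + 12) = (u - 3)*(u + 3)*(u + 4)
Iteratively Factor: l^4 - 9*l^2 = (l)*(l^3 - 9*l) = l*(l - 3)*(l^2 + 3*l) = l^2*(l - 3)*(l + 3)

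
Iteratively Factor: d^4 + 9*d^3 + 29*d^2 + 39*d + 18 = (d + 2)*(d^3 + 7*d^2 + 15*d + 9) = (d + 2)*(d + 3)*(d^2 + 4*d + 3) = (d + 2)*(d + 3)^2*(d + 1)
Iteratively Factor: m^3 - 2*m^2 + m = (m - 1)*(m^2 - m) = (m - 1)^2*(m)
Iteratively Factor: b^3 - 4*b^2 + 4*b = (b - 2)*(b^2 - 2*b) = b*(b - 2)*(b - 2)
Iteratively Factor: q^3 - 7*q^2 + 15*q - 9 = (q - 1)*(q^2 - 6*q + 9) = (q - 3)*(q - 1)*(q - 3)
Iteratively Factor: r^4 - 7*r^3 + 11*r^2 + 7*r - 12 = (r - 4)*(r^3 - 3*r^2 - r + 3) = (r - 4)*(r - 1)*(r^2 - 2*r - 3) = (r - 4)*(r - 1)*(r + 1)*(r - 3)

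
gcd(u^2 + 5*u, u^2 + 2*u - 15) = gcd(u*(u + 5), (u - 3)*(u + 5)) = u + 5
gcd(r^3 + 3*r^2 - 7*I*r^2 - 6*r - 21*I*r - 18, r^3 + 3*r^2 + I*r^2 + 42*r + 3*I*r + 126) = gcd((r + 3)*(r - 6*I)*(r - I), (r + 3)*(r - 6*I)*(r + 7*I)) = r^2 + r*(3 - 6*I) - 18*I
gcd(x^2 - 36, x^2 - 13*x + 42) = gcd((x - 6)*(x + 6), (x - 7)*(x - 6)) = x - 6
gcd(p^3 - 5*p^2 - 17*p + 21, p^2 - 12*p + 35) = p - 7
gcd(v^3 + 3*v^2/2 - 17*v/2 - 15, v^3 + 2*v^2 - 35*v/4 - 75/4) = v^2 - v/2 - 15/2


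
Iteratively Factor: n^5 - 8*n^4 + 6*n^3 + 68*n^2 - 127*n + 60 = (n - 4)*(n^4 - 4*n^3 - 10*n^2 + 28*n - 15) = (n - 4)*(n - 1)*(n^3 - 3*n^2 - 13*n + 15) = (n - 4)*(n - 1)*(n + 3)*(n^2 - 6*n + 5) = (n - 4)*(n - 1)^2*(n + 3)*(n - 5)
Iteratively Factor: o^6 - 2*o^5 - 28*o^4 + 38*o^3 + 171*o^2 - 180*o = (o + 4)*(o^5 - 6*o^4 - 4*o^3 + 54*o^2 - 45*o) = (o - 5)*(o + 4)*(o^4 - o^3 - 9*o^2 + 9*o) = (o - 5)*(o - 1)*(o + 4)*(o^3 - 9*o) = (o - 5)*(o - 3)*(o - 1)*(o + 4)*(o^2 + 3*o) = o*(o - 5)*(o - 3)*(o - 1)*(o + 4)*(o + 3)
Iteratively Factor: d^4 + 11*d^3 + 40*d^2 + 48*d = (d)*(d^3 + 11*d^2 + 40*d + 48) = d*(d + 4)*(d^2 + 7*d + 12) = d*(d + 4)^2*(d + 3)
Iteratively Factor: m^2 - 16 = (m - 4)*(m + 4)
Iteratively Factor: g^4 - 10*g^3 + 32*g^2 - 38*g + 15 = (g - 3)*(g^3 - 7*g^2 + 11*g - 5) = (g - 3)*(g - 1)*(g^2 - 6*g + 5) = (g - 3)*(g - 1)^2*(g - 5)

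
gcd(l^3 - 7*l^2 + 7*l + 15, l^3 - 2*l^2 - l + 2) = l + 1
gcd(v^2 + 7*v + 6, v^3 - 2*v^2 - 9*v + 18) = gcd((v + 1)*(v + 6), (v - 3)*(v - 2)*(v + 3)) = 1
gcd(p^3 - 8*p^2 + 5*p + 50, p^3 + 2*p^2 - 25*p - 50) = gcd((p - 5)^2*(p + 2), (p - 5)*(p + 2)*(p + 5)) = p^2 - 3*p - 10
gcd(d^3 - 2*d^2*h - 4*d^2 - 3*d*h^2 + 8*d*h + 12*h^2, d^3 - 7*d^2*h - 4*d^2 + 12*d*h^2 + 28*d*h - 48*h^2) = d^2 - 3*d*h - 4*d + 12*h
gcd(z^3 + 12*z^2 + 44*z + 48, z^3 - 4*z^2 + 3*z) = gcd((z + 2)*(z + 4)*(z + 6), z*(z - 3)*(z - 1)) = 1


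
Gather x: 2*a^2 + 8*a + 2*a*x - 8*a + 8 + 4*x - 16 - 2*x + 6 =2*a^2 + x*(2*a + 2) - 2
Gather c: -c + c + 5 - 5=0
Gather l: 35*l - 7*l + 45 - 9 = 28*l + 36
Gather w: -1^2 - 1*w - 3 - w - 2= -2*w - 6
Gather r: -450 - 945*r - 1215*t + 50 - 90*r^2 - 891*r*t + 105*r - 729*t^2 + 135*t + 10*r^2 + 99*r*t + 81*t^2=-80*r^2 + r*(-792*t - 840) - 648*t^2 - 1080*t - 400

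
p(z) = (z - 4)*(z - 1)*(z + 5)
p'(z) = (z - 4)*(z - 1) + (z - 4)*(z + 5) + (z - 1)*(z + 5) = 3*z^2 - 21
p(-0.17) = 23.57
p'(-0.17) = -20.91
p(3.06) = -15.61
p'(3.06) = 7.09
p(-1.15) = 42.63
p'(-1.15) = -17.03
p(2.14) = -15.14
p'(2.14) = -7.26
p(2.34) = -16.33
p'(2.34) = -4.57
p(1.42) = -6.96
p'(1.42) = -14.95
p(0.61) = 7.42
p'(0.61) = -19.88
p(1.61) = -9.64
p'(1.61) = -13.22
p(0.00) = 20.00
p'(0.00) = -21.00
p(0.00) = 20.00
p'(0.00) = -21.00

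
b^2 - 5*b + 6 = (b - 3)*(b - 2)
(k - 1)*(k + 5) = k^2 + 4*k - 5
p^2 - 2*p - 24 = (p - 6)*(p + 4)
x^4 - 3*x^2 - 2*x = x*(x - 2)*(x + 1)^2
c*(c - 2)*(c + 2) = c^3 - 4*c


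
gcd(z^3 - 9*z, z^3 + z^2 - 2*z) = z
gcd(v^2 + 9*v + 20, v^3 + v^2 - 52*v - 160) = v^2 + 9*v + 20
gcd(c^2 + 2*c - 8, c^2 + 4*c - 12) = c - 2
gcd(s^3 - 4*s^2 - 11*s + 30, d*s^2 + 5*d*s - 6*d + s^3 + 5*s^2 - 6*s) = 1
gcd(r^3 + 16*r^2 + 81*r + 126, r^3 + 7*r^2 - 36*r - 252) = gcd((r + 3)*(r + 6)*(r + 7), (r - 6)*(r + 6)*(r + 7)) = r^2 + 13*r + 42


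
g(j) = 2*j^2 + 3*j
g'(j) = 4*j + 3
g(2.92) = 25.81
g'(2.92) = 14.68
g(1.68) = 10.68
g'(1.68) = 9.72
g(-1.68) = 0.60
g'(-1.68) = -3.72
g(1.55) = 9.46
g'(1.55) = 9.20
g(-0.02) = -0.06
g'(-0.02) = 2.92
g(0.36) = 1.34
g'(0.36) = 4.44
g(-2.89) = 8.03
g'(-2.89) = -8.56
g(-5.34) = 41.01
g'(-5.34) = -18.36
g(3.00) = 27.00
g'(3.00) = 15.00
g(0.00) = 0.00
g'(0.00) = 3.00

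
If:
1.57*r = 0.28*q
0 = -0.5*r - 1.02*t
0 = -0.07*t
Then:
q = 0.00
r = 0.00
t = 0.00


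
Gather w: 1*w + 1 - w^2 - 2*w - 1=-w^2 - w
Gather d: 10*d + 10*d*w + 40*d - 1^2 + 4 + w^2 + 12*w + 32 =d*(10*w + 50) + w^2 + 12*w + 35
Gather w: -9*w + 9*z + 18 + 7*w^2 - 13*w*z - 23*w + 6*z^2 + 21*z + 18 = 7*w^2 + w*(-13*z - 32) + 6*z^2 + 30*z + 36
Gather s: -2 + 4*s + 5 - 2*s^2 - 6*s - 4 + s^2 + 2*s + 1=-s^2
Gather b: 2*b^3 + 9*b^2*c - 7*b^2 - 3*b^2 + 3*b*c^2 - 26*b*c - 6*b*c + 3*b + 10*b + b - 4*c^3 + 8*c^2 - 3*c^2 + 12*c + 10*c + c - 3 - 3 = 2*b^3 + b^2*(9*c - 10) + b*(3*c^2 - 32*c + 14) - 4*c^3 + 5*c^2 + 23*c - 6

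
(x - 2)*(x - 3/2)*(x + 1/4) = x^3 - 13*x^2/4 + 17*x/8 + 3/4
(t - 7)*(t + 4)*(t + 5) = t^3 + 2*t^2 - 43*t - 140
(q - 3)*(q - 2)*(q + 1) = q^3 - 4*q^2 + q + 6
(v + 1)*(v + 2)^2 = v^3 + 5*v^2 + 8*v + 4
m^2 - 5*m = m*(m - 5)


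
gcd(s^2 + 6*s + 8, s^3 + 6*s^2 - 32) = s + 4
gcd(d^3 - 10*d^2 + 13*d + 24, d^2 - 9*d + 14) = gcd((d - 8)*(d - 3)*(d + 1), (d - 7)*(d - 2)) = 1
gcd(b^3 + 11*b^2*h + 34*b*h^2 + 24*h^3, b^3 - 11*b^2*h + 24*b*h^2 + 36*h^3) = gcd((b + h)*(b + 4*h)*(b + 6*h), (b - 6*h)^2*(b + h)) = b + h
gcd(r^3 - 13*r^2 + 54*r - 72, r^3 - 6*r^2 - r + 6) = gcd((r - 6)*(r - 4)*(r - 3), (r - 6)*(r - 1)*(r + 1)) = r - 6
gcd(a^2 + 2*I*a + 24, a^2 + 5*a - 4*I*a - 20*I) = a - 4*I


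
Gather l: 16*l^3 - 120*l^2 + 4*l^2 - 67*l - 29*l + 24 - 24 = 16*l^3 - 116*l^2 - 96*l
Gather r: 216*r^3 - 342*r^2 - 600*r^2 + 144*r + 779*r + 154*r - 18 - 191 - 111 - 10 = 216*r^3 - 942*r^2 + 1077*r - 330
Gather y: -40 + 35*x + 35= 35*x - 5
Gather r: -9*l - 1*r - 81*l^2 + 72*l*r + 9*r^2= -81*l^2 - 9*l + 9*r^2 + r*(72*l - 1)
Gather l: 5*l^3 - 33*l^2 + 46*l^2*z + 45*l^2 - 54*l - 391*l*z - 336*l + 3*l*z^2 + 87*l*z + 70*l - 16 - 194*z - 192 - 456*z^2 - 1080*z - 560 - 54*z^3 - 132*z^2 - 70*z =5*l^3 + l^2*(46*z + 12) + l*(3*z^2 - 304*z - 320) - 54*z^3 - 588*z^2 - 1344*z - 768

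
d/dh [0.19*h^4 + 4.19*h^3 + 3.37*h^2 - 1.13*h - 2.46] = 0.76*h^3 + 12.57*h^2 + 6.74*h - 1.13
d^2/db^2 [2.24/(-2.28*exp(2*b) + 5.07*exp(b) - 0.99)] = (-2.24*(4.56*exp(b) - 5.07)*(9.12*exp(b) - 10.14)*exp(b) + (20.4288*exp(b) - 11.3568)*(2.28*exp(2*b) - 5.07*exp(b) + 0.99))*exp(b)/(2.28*exp(2*b) - 5.07*exp(b) + 0.99)^3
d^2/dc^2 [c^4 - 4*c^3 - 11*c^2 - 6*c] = 12*c^2 - 24*c - 22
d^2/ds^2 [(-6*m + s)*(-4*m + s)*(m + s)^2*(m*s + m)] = 2*m*(38*m^3 + 15*m^2*s + 5*m^2 - 48*m*s^2 - 24*m*s + 10*s^3 + 6*s^2)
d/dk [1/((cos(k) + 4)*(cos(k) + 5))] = (2*cos(k) + 9)*sin(k)/((cos(k) + 4)^2*(cos(k) + 5)^2)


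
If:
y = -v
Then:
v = -y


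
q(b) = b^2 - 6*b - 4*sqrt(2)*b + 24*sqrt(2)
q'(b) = 2*b - 6 - 4*sqrt(2)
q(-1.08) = 47.70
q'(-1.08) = -13.82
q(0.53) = 28.04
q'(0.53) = -10.60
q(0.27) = 30.87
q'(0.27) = -11.12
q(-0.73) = 42.98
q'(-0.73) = -13.12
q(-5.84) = 136.12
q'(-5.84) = -23.34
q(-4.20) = 100.54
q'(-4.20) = -20.06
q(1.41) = 19.49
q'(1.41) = -8.84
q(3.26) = 6.57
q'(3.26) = -5.14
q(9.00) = 10.03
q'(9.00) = 6.34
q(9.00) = 10.03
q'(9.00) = 6.34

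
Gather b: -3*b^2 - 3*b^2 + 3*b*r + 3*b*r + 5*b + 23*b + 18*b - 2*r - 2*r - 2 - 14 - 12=-6*b^2 + b*(6*r + 46) - 4*r - 28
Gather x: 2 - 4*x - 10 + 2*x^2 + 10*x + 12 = 2*x^2 + 6*x + 4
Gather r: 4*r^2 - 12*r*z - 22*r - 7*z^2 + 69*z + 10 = 4*r^2 + r*(-12*z - 22) - 7*z^2 + 69*z + 10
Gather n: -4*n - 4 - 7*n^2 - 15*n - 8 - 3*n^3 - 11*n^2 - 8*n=-3*n^3 - 18*n^2 - 27*n - 12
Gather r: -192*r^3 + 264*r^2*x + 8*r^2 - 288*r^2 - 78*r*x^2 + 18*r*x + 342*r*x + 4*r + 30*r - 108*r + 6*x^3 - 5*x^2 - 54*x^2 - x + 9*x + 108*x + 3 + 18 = -192*r^3 + r^2*(264*x - 280) + r*(-78*x^2 + 360*x - 74) + 6*x^3 - 59*x^2 + 116*x + 21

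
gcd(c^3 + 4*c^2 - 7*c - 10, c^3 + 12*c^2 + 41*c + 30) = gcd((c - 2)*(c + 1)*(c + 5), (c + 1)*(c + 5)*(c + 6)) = c^2 + 6*c + 5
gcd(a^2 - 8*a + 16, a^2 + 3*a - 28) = a - 4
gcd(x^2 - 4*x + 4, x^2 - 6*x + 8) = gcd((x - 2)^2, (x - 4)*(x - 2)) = x - 2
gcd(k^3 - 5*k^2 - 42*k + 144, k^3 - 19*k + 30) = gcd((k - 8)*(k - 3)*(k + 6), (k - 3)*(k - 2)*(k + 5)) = k - 3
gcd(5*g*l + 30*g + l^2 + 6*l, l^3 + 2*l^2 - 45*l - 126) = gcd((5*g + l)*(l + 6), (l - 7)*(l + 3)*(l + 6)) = l + 6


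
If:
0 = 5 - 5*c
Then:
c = 1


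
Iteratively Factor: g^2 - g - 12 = (g - 4)*(g + 3)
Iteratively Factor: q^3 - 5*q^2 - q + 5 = (q + 1)*(q^2 - 6*q + 5) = (q - 1)*(q + 1)*(q - 5)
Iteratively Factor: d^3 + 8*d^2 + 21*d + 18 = (d + 3)*(d^2 + 5*d + 6) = (d + 3)^2*(d + 2)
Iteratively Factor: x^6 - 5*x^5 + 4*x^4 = (x)*(x^5 - 5*x^4 + 4*x^3) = x^2*(x^4 - 5*x^3 + 4*x^2) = x^2*(x - 1)*(x^3 - 4*x^2) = x^3*(x - 1)*(x^2 - 4*x) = x^4*(x - 1)*(x - 4)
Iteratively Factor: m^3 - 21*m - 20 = (m + 1)*(m^2 - m - 20) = (m - 5)*(m + 1)*(m + 4)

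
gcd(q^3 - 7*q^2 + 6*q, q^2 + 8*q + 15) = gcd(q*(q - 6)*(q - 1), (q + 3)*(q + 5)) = 1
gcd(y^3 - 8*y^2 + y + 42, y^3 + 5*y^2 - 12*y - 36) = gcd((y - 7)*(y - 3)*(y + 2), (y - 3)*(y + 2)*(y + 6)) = y^2 - y - 6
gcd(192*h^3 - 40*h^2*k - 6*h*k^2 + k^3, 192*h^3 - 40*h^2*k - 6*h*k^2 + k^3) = 192*h^3 - 40*h^2*k - 6*h*k^2 + k^3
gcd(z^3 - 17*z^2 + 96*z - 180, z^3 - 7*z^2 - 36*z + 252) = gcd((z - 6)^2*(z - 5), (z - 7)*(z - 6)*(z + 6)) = z - 6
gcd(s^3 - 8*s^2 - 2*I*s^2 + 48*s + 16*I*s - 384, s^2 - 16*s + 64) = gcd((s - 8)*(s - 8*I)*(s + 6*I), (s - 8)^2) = s - 8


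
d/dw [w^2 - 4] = 2*w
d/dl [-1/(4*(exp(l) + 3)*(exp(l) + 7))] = (exp(l) + 5)*exp(l)/(2*(exp(l) + 3)^2*(exp(l) + 7)^2)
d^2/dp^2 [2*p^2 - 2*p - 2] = 4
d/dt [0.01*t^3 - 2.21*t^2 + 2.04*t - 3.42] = 0.03*t^2 - 4.42*t + 2.04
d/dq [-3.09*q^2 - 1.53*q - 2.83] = -6.18*q - 1.53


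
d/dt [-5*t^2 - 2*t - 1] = -10*t - 2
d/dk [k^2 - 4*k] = 2*k - 4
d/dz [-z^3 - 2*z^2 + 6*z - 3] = -3*z^2 - 4*z + 6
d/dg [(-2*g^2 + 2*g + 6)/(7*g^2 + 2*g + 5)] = 2*(-9*g^2 - 52*g - 1)/(49*g^4 + 28*g^3 + 74*g^2 + 20*g + 25)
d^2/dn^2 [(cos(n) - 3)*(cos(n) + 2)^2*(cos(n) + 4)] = 161*cos(n)/4 - 4*cos(2*n)^2 + 6*cos(2*n) - 45*cos(3*n)/4 + 2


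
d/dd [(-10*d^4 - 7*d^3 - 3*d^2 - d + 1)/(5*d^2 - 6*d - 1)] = (-100*d^5 + 145*d^4 + 124*d^3 + 44*d^2 - 4*d + 7)/(25*d^4 - 60*d^3 + 26*d^2 + 12*d + 1)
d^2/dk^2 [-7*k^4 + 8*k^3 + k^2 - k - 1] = -84*k^2 + 48*k + 2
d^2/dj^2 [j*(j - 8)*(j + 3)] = 6*j - 10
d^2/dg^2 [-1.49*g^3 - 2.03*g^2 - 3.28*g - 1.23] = -8.94*g - 4.06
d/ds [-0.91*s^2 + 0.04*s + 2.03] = 0.04 - 1.82*s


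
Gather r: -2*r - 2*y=-2*r - 2*y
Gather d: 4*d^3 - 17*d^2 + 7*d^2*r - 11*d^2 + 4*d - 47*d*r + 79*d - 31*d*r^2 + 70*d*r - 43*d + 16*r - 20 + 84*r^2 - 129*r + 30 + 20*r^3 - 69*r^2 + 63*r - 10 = 4*d^3 + d^2*(7*r - 28) + d*(-31*r^2 + 23*r + 40) + 20*r^3 + 15*r^2 - 50*r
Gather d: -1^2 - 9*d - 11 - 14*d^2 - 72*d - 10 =-14*d^2 - 81*d - 22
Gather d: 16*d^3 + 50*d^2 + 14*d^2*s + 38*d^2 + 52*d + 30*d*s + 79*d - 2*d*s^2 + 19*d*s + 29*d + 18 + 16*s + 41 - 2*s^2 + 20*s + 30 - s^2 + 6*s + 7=16*d^3 + d^2*(14*s + 88) + d*(-2*s^2 + 49*s + 160) - 3*s^2 + 42*s + 96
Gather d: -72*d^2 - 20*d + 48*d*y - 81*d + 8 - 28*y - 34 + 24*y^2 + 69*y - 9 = -72*d^2 + d*(48*y - 101) + 24*y^2 + 41*y - 35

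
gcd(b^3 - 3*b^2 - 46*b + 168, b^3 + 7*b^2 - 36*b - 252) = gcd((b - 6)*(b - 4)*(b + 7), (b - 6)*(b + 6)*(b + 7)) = b^2 + b - 42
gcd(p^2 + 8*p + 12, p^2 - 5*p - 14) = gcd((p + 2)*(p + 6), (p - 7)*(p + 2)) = p + 2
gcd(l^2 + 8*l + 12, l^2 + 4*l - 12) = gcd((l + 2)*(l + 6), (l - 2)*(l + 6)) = l + 6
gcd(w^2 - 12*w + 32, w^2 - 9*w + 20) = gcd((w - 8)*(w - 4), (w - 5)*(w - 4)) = w - 4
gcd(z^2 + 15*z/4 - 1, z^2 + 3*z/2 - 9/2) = 1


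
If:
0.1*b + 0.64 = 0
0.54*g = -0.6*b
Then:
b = -6.40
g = 7.11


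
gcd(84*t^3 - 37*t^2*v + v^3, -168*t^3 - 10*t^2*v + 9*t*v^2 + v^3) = 28*t^2 - 3*t*v - v^2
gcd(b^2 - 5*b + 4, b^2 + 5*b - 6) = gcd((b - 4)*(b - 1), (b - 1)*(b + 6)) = b - 1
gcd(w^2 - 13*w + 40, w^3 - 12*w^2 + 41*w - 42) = 1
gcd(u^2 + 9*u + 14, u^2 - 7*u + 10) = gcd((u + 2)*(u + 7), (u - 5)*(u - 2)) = 1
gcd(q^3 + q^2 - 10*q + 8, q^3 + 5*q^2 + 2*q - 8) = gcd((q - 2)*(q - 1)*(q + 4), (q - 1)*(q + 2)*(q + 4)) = q^2 + 3*q - 4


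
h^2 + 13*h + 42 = (h + 6)*(h + 7)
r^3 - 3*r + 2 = (r - 1)^2*(r + 2)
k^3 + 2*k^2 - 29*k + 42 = (k - 3)*(k - 2)*(k + 7)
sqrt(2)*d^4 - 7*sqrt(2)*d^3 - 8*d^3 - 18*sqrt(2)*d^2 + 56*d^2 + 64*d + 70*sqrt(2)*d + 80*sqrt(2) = (d - 8)*(d - 5*sqrt(2))*(d + sqrt(2))*(sqrt(2)*d + sqrt(2))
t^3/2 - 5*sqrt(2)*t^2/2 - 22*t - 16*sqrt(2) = (t/2 + sqrt(2))*(t - 8*sqrt(2))*(t + sqrt(2))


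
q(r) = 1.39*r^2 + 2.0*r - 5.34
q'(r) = 2.78*r + 2.0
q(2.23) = 6.03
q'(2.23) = 8.20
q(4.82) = 36.59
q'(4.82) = 15.40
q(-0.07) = -5.47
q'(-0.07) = 1.81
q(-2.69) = -0.66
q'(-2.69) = -5.48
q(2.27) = 6.36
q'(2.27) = 8.31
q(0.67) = -3.38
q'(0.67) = 3.86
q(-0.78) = -6.05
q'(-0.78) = -0.17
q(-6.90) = 47.04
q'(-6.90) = -17.18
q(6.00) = 56.70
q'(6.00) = 18.68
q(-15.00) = 277.41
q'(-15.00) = -39.70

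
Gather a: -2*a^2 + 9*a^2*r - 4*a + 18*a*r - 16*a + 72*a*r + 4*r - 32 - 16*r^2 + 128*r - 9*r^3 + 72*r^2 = a^2*(9*r - 2) + a*(90*r - 20) - 9*r^3 + 56*r^2 + 132*r - 32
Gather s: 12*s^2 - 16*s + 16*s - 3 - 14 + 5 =12*s^2 - 12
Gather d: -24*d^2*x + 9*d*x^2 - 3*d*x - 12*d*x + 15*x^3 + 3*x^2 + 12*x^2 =-24*d^2*x + d*(9*x^2 - 15*x) + 15*x^3 + 15*x^2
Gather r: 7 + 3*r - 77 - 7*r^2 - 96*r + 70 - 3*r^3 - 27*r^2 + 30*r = -3*r^3 - 34*r^2 - 63*r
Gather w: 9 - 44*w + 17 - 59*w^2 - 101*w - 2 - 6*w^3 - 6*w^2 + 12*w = -6*w^3 - 65*w^2 - 133*w + 24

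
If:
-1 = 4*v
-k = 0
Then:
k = 0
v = -1/4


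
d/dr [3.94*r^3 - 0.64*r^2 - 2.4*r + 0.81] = 11.82*r^2 - 1.28*r - 2.4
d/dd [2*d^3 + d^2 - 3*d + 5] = 6*d^2 + 2*d - 3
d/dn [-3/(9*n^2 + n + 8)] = 3*(18*n + 1)/(9*n^2 + n + 8)^2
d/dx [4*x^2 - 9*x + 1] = 8*x - 9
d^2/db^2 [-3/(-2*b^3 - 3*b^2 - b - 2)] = 6*(-3*(2*b + 1)*(2*b^3 + 3*b^2 + b + 2) + (6*b^2 + 6*b + 1)^2)/(2*b^3 + 3*b^2 + b + 2)^3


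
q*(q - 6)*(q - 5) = q^3 - 11*q^2 + 30*q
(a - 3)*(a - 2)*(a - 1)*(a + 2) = a^4 - 4*a^3 - a^2 + 16*a - 12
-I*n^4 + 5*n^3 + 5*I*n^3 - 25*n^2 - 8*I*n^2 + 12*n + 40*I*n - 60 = (n - 5)*(n - 2*I)*(n + 6*I)*(-I*n + 1)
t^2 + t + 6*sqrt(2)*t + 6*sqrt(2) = (t + 1)*(t + 6*sqrt(2))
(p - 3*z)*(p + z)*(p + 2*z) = p^3 - 7*p*z^2 - 6*z^3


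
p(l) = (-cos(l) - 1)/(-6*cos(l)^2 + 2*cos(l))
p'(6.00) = -0.32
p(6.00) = 0.54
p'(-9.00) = 0.07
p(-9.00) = 0.01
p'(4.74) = 648.64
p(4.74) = -20.29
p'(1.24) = 8646.89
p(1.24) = -79.63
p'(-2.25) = 0.42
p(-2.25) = 0.10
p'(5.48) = -2.93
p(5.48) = 1.13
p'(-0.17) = -0.18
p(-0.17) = 0.51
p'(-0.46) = -0.66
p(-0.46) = 0.63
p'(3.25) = 0.01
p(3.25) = 0.00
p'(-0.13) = -0.13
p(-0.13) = 0.51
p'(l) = (-12*sin(l)*cos(l) + 2*sin(l))*(-cos(l) - 1)/(-6*cos(l)^2 + 2*cos(l))^2 + sin(l)/(-6*cos(l)^2 + 2*cos(l)) = (3*sin(l) - sin(l)/cos(l)^2 + 6*tan(l))/(2*(3*cos(l) - 1)^2)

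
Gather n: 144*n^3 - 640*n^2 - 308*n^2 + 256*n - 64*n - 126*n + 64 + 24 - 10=144*n^3 - 948*n^2 + 66*n + 78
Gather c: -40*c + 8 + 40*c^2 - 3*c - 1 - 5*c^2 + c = 35*c^2 - 42*c + 7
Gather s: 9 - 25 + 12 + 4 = 0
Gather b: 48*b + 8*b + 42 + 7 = 56*b + 49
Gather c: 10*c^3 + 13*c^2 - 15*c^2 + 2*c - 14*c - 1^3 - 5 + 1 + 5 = 10*c^3 - 2*c^2 - 12*c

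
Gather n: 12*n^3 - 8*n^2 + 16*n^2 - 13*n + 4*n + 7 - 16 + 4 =12*n^3 + 8*n^2 - 9*n - 5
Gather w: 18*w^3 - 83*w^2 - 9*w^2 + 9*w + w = 18*w^3 - 92*w^2 + 10*w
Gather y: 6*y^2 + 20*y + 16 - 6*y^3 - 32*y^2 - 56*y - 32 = -6*y^3 - 26*y^2 - 36*y - 16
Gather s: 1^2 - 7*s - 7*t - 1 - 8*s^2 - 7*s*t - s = -8*s^2 + s*(-7*t - 8) - 7*t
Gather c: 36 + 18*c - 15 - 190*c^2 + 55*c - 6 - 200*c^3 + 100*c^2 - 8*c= -200*c^3 - 90*c^2 + 65*c + 15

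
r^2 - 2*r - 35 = (r - 7)*(r + 5)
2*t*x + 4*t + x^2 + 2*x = (2*t + x)*(x + 2)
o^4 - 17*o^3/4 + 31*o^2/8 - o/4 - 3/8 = (o - 3)*(o - 1)*(o - 1/2)*(o + 1/4)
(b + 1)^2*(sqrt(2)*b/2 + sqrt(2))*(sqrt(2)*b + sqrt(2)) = b^4 + 5*b^3 + 9*b^2 + 7*b + 2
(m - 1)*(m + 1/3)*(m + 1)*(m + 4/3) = m^4 + 5*m^3/3 - 5*m^2/9 - 5*m/3 - 4/9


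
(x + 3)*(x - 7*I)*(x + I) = x^3 + 3*x^2 - 6*I*x^2 + 7*x - 18*I*x + 21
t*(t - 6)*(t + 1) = t^3 - 5*t^2 - 6*t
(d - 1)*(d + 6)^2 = d^3 + 11*d^2 + 24*d - 36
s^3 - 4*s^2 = s^2*(s - 4)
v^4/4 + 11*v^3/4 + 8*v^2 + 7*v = v*(v/2 + 1)^2*(v + 7)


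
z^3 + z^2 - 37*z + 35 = (z - 5)*(z - 1)*(z + 7)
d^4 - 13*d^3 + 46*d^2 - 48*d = d*(d - 8)*(d - 3)*(d - 2)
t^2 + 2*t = t*(t + 2)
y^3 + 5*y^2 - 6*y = y*(y - 1)*(y + 6)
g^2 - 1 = (g - 1)*(g + 1)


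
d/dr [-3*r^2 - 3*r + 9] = -6*r - 3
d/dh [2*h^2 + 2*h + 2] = 4*h + 2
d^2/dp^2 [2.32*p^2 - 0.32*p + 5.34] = 4.64000000000000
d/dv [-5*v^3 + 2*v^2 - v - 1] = -15*v^2 + 4*v - 1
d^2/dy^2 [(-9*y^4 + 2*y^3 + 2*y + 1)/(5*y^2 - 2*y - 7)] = 2*(-225*y^6 + 270*y^5 + 837*y^4 - 880*y^3 - 2487*y^2 + 474*y + 11)/(125*y^6 - 150*y^5 - 465*y^4 + 412*y^3 + 651*y^2 - 294*y - 343)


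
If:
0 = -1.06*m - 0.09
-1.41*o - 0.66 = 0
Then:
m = -0.08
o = -0.47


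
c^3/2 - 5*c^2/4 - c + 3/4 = (c/2 + 1/2)*(c - 3)*(c - 1/2)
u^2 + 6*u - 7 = (u - 1)*(u + 7)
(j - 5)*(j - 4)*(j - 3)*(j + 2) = j^4 - 10*j^3 + 23*j^2 + 34*j - 120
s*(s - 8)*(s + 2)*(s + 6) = s^4 - 52*s^2 - 96*s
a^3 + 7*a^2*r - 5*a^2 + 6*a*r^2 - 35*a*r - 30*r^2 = (a - 5)*(a + r)*(a + 6*r)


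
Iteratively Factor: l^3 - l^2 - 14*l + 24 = (l - 2)*(l^2 + l - 12) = (l - 3)*(l - 2)*(l + 4)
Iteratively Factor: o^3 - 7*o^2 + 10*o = (o)*(o^2 - 7*o + 10) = o*(o - 2)*(o - 5)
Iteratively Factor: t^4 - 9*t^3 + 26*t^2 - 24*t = (t)*(t^3 - 9*t^2 + 26*t - 24) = t*(t - 4)*(t^2 - 5*t + 6) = t*(t - 4)*(t - 3)*(t - 2)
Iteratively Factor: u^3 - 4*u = (u)*(u^2 - 4) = u*(u + 2)*(u - 2)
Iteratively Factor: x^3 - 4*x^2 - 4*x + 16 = (x - 4)*(x^2 - 4) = (x - 4)*(x + 2)*(x - 2)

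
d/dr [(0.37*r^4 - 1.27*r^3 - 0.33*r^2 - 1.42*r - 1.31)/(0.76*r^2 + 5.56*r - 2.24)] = (0.5624*r^5 + 5.2064*r^4 - 17.4376*r^3 + 7.7788*r^2 + 3.4696*r + 10.4644)/(0.5776*r^4 + 8.4512*r^3 + 27.5088*r^2 - 24.9088*r + 5.0176)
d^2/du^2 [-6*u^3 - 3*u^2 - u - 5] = -36*u - 6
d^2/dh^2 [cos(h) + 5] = -cos(h)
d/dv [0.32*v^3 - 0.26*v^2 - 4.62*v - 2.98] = 0.96*v^2 - 0.52*v - 4.62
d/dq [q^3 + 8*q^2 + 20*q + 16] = 3*q^2 + 16*q + 20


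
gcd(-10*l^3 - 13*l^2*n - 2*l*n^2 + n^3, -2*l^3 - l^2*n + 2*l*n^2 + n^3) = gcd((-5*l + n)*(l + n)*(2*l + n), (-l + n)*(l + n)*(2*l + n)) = 2*l^2 + 3*l*n + n^2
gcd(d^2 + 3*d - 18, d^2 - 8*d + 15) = d - 3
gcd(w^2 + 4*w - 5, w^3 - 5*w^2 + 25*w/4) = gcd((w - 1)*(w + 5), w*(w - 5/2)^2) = 1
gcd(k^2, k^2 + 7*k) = k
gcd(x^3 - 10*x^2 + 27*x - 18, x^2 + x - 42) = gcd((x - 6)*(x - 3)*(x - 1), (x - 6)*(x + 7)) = x - 6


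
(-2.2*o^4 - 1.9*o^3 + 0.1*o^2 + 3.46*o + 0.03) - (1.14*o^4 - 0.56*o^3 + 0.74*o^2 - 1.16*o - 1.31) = -3.34*o^4 - 1.34*o^3 - 0.64*o^2 + 4.62*o + 1.34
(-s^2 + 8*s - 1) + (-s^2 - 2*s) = -2*s^2 + 6*s - 1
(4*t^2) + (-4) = 4*t^2 - 4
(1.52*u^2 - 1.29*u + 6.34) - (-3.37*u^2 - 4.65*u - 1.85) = 4.89*u^2 + 3.36*u + 8.19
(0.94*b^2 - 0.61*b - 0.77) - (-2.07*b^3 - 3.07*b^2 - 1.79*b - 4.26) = 2.07*b^3 + 4.01*b^2 + 1.18*b + 3.49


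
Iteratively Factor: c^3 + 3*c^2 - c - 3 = (c - 1)*(c^2 + 4*c + 3) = (c - 1)*(c + 3)*(c + 1)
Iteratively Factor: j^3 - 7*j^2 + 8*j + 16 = (j - 4)*(j^2 - 3*j - 4) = (j - 4)*(j + 1)*(j - 4)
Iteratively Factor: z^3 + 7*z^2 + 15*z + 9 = (z + 1)*(z^2 + 6*z + 9) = (z + 1)*(z + 3)*(z + 3)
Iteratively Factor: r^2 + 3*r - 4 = (r - 1)*(r + 4)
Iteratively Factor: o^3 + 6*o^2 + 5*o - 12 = (o - 1)*(o^2 + 7*o + 12) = (o - 1)*(o + 3)*(o + 4)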